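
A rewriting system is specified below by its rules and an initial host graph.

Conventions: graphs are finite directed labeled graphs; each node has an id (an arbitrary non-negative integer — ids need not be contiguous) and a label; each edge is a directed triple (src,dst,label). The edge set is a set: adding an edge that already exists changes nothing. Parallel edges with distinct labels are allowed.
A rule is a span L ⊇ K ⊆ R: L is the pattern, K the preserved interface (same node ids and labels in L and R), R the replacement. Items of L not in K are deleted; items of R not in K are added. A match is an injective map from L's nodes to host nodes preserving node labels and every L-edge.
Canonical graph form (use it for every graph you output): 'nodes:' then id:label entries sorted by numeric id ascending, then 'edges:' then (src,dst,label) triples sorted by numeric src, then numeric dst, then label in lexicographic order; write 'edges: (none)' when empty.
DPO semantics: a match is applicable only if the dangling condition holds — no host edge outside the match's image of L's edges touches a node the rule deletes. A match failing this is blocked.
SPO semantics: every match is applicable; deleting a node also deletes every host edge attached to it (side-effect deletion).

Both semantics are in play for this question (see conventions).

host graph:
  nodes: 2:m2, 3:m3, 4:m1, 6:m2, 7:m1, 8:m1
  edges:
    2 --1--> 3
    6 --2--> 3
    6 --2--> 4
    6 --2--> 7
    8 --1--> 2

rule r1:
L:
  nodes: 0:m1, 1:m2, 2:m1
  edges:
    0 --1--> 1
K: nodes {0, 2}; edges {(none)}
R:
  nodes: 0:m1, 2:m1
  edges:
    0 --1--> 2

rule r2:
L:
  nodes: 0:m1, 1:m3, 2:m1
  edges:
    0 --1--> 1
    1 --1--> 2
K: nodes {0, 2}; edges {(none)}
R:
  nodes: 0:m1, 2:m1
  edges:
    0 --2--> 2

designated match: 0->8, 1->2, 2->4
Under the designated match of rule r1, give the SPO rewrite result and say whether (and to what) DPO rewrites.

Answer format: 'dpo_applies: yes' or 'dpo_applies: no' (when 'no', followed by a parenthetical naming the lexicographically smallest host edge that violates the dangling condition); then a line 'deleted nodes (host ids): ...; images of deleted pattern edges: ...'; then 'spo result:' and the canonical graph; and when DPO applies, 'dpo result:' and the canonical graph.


dpo_applies: no
(the rule deletes node 2, which keeps host edge (2,3,1) outside the match image — the dangling condition fails, DPO blocks; SPO proceeds and side-deletes such edges)
deleted nodes (host ids): 2; images of deleted pattern edges: (8,2,1)
spo result:
nodes: 3:m3, 4:m1, 6:m2, 7:m1, 8:m1
edges: (6,3,2); (6,4,2); (6,7,2); (8,4,1)


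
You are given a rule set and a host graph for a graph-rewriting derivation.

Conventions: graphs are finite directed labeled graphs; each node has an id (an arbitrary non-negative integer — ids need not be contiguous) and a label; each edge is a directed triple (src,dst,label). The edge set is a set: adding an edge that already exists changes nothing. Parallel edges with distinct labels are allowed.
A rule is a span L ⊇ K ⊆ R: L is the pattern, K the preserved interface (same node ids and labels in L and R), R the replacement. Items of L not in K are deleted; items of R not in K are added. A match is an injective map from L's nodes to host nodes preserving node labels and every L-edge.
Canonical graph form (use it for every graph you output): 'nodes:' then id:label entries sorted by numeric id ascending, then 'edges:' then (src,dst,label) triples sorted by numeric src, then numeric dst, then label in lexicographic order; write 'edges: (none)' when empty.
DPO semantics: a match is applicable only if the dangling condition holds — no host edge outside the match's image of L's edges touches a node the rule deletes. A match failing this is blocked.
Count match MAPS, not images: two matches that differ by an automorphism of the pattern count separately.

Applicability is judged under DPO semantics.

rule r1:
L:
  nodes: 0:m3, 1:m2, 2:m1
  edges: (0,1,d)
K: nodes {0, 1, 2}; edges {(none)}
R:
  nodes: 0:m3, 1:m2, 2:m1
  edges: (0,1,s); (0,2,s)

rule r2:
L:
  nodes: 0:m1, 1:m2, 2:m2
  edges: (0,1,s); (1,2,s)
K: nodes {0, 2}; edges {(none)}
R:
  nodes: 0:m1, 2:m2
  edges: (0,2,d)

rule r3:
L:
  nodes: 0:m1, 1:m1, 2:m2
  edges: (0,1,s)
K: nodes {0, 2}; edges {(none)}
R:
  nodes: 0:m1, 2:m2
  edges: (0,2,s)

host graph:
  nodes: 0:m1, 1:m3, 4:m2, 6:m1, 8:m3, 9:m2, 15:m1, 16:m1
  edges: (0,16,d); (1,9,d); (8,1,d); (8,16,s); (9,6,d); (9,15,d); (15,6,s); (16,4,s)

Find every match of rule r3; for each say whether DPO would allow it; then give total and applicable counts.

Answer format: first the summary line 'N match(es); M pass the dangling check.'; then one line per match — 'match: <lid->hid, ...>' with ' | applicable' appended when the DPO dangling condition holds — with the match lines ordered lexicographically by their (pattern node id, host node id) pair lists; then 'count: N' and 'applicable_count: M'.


2 match(es); 0 pass the dangling check.
match: 0->15, 1->6, 2->4
match: 0->15, 1->6, 2->9
count: 2
applicable_count: 0


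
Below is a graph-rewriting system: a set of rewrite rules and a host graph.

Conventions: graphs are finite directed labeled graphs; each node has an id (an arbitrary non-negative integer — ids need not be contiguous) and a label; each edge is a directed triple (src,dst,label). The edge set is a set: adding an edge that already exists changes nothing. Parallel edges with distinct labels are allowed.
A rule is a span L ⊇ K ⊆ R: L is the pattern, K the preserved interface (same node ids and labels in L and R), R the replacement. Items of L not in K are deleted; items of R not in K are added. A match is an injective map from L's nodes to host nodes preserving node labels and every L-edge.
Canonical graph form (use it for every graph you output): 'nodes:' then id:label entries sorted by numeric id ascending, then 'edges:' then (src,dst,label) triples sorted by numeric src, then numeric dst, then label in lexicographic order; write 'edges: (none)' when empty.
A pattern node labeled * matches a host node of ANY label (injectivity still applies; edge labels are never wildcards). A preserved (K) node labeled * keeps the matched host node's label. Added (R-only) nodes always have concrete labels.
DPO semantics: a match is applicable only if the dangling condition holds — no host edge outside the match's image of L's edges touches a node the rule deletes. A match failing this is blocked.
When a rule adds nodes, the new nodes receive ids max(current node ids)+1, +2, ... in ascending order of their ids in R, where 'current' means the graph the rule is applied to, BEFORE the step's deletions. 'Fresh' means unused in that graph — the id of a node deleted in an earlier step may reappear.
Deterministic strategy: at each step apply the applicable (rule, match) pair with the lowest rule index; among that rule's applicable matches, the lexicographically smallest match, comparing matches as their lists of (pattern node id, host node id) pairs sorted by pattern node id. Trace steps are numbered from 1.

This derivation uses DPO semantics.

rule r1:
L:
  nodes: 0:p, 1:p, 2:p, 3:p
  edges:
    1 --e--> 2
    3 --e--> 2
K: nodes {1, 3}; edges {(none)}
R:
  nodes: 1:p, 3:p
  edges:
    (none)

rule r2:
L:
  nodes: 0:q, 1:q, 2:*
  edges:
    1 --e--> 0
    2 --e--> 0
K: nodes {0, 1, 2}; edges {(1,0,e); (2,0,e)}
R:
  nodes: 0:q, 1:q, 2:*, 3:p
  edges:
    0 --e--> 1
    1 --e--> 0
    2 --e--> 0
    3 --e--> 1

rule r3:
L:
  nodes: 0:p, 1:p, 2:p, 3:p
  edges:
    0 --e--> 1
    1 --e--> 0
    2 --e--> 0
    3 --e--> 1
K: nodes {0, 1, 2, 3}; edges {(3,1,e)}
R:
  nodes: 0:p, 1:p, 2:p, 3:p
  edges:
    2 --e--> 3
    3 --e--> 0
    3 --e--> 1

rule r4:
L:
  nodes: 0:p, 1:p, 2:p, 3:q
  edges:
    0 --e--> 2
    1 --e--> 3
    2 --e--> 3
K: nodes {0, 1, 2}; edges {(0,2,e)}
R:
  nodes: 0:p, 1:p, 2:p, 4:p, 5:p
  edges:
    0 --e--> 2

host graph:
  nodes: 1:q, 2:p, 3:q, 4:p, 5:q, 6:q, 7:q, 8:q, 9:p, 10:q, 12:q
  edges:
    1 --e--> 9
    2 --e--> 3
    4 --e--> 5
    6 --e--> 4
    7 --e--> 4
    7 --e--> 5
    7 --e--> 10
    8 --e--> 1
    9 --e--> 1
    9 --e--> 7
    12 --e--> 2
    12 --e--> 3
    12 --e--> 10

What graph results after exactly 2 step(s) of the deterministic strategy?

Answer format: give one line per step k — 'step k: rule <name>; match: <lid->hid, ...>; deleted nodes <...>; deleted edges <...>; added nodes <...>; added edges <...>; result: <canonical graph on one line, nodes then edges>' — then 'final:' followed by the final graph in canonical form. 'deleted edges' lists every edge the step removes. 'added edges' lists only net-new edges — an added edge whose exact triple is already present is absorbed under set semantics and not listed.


step 1: rule r2; match: 0->1, 1->8, 2->9; deleted nodes (none); deleted edges (none); added nodes 13; added edges (1,8,e); (13,8,e); result: nodes: 1:q, 2:p, 3:q, 4:p, 5:q, 6:q, 7:q, 8:q, 9:p, 10:q, 12:q, 13:p edges: (1,8,e); (1,9,e); (2,3,e); (4,5,e); (6,4,e); (7,4,e); (7,5,e); (7,10,e); (8,1,e); (9,1,e); (9,7,e); (12,2,e); (12,3,e); (12,10,e); (13,8,e)
step 2: rule r2; match: 0->1, 1->8, 2->9; deleted nodes (none); deleted edges (none); added nodes 14; added edges (14,8,e); result: nodes: 1:q, 2:p, 3:q, 4:p, 5:q, 6:q, 7:q, 8:q, 9:p, 10:q, 12:q, 13:p, 14:p edges: (1,8,e); (1,9,e); (2,3,e); (4,5,e); (6,4,e); (7,4,e); (7,5,e); (7,10,e); (8,1,e); (9,1,e); (9,7,e); (12,2,e); (12,3,e); (12,10,e); (13,8,e); (14,8,e)
final:
nodes: 1:q, 2:p, 3:q, 4:p, 5:q, 6:q, 7:q, 8:q, 9:p, 10:q, 12:q, 13:p, 14:p
edges: (1,8,e); (1,9,e); (2,3,e); (4,5,e); (6,4,e); (7,4,e); (7,5,e); (7,10,e); (8,1,e); (9,1,e); (9,7,e); (12,2,e); (12,3,e); (12,10,e); (13,8,e); (14,8,e)


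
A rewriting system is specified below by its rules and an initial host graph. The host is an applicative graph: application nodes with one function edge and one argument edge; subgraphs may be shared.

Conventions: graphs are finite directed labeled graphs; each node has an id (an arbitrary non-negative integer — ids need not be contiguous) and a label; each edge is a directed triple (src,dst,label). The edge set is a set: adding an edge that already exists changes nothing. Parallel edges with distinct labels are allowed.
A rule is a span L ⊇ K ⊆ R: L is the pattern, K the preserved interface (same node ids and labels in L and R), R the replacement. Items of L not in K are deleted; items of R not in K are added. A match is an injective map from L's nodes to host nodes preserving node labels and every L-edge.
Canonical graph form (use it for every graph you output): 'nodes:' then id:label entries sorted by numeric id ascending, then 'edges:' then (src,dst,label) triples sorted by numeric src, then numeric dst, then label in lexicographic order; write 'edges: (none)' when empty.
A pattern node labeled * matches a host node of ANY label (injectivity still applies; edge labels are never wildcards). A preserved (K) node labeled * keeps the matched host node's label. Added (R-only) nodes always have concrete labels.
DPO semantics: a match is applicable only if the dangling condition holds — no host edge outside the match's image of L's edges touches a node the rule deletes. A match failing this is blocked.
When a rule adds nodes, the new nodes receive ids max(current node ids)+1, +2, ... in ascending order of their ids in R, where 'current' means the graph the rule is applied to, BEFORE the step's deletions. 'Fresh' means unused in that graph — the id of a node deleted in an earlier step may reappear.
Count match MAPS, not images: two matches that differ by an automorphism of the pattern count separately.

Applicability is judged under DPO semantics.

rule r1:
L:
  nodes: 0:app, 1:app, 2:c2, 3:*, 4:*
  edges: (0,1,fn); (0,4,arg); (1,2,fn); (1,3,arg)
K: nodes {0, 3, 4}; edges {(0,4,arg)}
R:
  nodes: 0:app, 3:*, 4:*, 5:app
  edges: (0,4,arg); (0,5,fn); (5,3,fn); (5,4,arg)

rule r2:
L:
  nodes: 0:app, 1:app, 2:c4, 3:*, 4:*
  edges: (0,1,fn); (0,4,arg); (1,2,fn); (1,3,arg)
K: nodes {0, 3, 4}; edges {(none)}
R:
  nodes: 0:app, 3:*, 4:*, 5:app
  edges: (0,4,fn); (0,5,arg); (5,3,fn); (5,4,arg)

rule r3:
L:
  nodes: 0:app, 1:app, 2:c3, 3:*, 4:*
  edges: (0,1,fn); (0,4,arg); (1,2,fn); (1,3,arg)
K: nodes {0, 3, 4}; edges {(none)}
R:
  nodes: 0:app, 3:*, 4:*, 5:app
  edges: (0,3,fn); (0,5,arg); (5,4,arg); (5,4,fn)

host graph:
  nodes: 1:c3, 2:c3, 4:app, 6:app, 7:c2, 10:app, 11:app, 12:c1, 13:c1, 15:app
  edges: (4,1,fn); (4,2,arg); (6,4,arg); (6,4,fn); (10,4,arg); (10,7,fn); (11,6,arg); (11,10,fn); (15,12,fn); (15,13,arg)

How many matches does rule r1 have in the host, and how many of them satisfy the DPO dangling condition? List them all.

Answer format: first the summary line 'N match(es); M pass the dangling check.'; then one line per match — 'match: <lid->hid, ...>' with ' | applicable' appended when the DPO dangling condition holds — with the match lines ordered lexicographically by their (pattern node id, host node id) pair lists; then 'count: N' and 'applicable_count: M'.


1 match(es); 1 pass the dangling check.
match: 0->11, 1->10, 2->7, 3->4, 4->6 | applicable
count: 1
applicable_count: 1


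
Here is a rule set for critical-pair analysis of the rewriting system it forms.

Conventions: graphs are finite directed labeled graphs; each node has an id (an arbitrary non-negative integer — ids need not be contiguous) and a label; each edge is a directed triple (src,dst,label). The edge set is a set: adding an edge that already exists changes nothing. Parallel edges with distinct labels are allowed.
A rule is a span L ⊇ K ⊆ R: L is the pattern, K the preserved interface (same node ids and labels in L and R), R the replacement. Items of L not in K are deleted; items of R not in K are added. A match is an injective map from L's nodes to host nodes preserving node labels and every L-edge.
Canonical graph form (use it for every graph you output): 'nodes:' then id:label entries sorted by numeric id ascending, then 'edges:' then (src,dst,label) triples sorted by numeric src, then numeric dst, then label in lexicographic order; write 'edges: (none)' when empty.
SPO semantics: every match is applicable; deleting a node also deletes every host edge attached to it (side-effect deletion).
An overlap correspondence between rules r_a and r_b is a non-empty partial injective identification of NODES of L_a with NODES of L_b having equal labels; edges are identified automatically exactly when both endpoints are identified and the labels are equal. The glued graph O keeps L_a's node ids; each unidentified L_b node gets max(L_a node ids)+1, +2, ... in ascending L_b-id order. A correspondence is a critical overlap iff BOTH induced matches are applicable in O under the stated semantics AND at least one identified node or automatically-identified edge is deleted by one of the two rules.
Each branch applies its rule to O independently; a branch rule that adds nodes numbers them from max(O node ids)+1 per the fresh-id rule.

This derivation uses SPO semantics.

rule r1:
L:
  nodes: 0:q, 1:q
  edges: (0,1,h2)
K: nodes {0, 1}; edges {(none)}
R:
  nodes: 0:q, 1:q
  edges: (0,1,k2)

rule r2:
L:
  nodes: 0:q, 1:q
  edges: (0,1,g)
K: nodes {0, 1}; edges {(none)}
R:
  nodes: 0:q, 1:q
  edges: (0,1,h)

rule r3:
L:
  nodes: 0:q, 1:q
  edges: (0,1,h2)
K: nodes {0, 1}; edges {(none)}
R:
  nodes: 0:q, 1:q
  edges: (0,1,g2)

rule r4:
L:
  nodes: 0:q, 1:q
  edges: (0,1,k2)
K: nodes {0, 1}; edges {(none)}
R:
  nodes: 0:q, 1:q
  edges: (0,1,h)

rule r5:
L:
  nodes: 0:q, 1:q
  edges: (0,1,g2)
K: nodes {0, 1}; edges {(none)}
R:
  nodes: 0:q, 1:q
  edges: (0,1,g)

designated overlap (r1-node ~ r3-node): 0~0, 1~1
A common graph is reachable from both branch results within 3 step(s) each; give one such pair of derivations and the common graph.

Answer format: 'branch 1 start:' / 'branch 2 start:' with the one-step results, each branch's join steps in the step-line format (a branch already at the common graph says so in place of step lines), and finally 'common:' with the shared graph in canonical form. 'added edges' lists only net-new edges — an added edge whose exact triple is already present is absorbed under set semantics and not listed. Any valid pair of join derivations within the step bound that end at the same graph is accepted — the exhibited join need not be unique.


branch 1 start:
nodes: 0:q, 1:q
edges: (0,1,k2)
branch 2 start:
nodes: 0:q, 1:q
edges: (0,1,g2)
branch 1 step 1: rule r4; match: 0->0, 1->1; deleted nodes (none); deleted edges (0,1,k2); added nodes (none); added edges (0,1,h); result: nodes: 0:q, 1:q edges: (0,1,h)
branch 2 step 1: rule r5; match: 0->0, 1->1; deleted nodes (none); deleted edges (0,1,g2); added nodes (none); added edges (0,1,g); result: nodes: 0:q, 1:q edges: (0,1,g)
branch 2 step 2: rule r2; match: 0->0, 1->1; deleted nodes (none); deleted edges (0,1,g); added nodes (none); added edges (0,1,h); result: nodes: 0:q, 1:q edges: (0,1,h)
common:
nodes: 0:q, 1:q
edges: (0,1,h)


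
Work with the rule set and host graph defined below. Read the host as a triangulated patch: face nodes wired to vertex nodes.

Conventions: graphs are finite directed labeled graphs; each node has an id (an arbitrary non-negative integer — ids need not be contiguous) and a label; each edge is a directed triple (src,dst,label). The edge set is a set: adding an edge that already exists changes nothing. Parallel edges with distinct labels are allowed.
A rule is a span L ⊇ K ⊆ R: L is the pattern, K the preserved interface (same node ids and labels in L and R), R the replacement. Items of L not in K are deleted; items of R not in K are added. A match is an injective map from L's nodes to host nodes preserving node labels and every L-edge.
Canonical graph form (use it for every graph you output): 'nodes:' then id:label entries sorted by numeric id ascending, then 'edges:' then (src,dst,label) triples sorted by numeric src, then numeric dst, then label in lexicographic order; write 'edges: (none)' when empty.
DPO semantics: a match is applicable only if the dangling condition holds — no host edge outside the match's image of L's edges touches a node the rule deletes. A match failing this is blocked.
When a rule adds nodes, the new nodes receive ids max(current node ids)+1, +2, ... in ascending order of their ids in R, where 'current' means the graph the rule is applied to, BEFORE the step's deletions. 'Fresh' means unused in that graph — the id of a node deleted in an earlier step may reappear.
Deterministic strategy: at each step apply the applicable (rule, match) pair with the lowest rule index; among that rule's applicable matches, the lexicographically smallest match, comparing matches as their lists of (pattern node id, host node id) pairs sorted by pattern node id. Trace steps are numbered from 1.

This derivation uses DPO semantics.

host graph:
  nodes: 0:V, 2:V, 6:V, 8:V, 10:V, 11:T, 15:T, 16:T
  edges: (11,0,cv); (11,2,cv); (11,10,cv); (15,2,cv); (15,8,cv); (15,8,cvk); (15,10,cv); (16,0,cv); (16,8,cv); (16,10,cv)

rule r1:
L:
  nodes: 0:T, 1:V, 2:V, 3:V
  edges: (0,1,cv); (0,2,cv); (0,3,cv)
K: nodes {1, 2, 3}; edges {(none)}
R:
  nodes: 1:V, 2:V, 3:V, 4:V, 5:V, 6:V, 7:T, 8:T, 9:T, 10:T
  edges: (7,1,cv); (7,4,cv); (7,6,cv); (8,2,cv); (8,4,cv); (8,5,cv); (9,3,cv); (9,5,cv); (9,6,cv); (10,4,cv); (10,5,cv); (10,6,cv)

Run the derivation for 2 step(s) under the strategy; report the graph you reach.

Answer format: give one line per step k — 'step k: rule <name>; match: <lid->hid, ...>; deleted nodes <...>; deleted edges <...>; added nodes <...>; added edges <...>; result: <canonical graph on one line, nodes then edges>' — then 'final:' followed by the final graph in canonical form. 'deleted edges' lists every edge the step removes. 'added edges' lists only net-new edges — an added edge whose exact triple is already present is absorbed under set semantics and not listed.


step 1: rule r1; match: 0->11, 1->0, 2->2, 3->10; deleted nodes 11; deleted edges (11,0,cv); (11,2,cv); (11,10,cv); added nodes 17, 18, 19, 20, 21, 22, 23; added edges (20,0,cv); (20,17,cv); (20,19,cv); (21,2,cv); (21,17,cv); (21,18,cv); (22,10,cv); (22,18,cv); (22,19,cv); (23,17,cv); (23,18,cv); (23,19,cv); result: nodes: 0:V, 2:V, 6:V, 8:V, 10:V, 15:T, 16:T, 17:V, 18:V, 19:V, 20:T, 21:T, 22:T, 23:T edges: (15,2,cv); (15,8,cv); (15,8,cvk); (15,10,cv); (16,0,cv); (16,8,cv); (16,10,cv); (20,0,cv); (20,17,cv); (20,19,cv); (21,2,cv); (21,17,cv); (21,18,cv); (22,10,cv); (22,18,cv); (22,19,cv); (23,17,cv); (23,18,cv); (23,19,cv)
step 2: rule r1; match: 0->16, 1->0, 2->8, 3->10; deleted nodes 16; deleted edges (16,0,cv); (16,8,cv); (16,10,cv); added nodes 24, 25, 26, 27, 28, 29, 30; added edges (27,0,cv); (27,24,cv); (27,26,cv); (28,8,cv); (28,24,cv); (28,25,cv); (29,10,cv); (29,25,cv); (29,26,cv); (30,24,cv); (30,25,cv); (30,26,cv); result: nodes: 0:V, 2:V, 6:V, 8:V, 10:V, 15:T, 17:V, 18:V, 19:V, 20:T, 21:T, 22:T, 23:T, 24:V, 25:V, 26:V, 27:T, 28:T, 29:T, 30:T edges: (15,2,cv); (15,8,cv); (15,8,cvk); (15,10,cv); (20,0,cv); (20,17,cv); (20,19,cv); (21,2,cv); (21,17,cv); (21,18,cv); (22,10,cv); (22,18,cv); (22,19,cv); (23,17,cv); (23,18,cv); (23,19,cv); (27,0,cv); (27,24,cv); (27,26,cv); (28,8,cv); (28,24,cv); (28,25,cv); (29,10,cv); (29,25,cv); (29,26,cv); (30,24,cv); (30,25,cv); (30,26,cv)
final:
nodes: 0:V, 2:V, 6:V, 8:V, 10:V, 15:T, 17:V, 18:V, 19:V, 20:T, 21:T, 22:T, 23:T, 24:V, 25:V, 26:V, 27:T, 28:T, 29:T, 30:T
edges: (15,2,cv); (15,8,cv); (15,8,cvk); (15,10,cv); (20,0,cv); (20,17,cv); (20,19,cv); (21,2,cv); (21,17,cv); (21,18,cv); (22,10,cv); (22,18,cv); (22,19,cv); (23,17,cv); (23,18,cv); (23,19,cv); (27,0,cv); (27,24,cv); (27,26,cv); (28,8,cv); (28,24,cv); (28,25,cv); (29,10,cv); (29,25,cv); (29,26,cv); (30,24,cv); (30,25,cv); (30,26,cv)


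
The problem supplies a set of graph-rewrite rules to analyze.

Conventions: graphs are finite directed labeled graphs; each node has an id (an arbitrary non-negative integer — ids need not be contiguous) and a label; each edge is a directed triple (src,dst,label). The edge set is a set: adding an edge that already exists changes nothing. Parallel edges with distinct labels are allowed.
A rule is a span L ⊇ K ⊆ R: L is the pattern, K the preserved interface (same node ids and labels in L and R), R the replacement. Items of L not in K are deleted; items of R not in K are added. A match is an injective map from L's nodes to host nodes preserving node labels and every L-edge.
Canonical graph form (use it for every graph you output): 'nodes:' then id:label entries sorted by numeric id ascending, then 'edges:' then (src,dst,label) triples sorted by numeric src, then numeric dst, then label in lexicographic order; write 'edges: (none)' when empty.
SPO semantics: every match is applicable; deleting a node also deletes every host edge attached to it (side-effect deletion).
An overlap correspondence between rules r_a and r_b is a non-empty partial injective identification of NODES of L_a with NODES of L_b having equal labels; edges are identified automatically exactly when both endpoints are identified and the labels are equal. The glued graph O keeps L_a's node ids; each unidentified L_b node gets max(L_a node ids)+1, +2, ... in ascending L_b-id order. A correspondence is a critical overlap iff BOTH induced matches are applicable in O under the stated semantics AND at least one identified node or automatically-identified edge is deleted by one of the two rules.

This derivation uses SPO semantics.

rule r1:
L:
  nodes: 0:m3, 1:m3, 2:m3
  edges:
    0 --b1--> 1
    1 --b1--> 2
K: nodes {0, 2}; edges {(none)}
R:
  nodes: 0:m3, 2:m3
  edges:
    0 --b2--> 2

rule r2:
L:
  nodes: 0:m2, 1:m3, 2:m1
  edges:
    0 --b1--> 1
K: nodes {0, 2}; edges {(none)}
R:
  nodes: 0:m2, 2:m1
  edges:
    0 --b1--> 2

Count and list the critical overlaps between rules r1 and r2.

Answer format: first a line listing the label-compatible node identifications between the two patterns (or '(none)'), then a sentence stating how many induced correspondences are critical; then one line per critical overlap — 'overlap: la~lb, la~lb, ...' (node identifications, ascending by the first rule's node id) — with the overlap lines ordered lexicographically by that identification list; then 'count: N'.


label-compatible node identifications between L(r1) and L(r2): 0~1, 1~1, 2~1
3 of the induced correspondences are critical overlaps of r1 and r2.
overlap: 0~1
overlap: 1~1
overlap: 2~1
count: 3


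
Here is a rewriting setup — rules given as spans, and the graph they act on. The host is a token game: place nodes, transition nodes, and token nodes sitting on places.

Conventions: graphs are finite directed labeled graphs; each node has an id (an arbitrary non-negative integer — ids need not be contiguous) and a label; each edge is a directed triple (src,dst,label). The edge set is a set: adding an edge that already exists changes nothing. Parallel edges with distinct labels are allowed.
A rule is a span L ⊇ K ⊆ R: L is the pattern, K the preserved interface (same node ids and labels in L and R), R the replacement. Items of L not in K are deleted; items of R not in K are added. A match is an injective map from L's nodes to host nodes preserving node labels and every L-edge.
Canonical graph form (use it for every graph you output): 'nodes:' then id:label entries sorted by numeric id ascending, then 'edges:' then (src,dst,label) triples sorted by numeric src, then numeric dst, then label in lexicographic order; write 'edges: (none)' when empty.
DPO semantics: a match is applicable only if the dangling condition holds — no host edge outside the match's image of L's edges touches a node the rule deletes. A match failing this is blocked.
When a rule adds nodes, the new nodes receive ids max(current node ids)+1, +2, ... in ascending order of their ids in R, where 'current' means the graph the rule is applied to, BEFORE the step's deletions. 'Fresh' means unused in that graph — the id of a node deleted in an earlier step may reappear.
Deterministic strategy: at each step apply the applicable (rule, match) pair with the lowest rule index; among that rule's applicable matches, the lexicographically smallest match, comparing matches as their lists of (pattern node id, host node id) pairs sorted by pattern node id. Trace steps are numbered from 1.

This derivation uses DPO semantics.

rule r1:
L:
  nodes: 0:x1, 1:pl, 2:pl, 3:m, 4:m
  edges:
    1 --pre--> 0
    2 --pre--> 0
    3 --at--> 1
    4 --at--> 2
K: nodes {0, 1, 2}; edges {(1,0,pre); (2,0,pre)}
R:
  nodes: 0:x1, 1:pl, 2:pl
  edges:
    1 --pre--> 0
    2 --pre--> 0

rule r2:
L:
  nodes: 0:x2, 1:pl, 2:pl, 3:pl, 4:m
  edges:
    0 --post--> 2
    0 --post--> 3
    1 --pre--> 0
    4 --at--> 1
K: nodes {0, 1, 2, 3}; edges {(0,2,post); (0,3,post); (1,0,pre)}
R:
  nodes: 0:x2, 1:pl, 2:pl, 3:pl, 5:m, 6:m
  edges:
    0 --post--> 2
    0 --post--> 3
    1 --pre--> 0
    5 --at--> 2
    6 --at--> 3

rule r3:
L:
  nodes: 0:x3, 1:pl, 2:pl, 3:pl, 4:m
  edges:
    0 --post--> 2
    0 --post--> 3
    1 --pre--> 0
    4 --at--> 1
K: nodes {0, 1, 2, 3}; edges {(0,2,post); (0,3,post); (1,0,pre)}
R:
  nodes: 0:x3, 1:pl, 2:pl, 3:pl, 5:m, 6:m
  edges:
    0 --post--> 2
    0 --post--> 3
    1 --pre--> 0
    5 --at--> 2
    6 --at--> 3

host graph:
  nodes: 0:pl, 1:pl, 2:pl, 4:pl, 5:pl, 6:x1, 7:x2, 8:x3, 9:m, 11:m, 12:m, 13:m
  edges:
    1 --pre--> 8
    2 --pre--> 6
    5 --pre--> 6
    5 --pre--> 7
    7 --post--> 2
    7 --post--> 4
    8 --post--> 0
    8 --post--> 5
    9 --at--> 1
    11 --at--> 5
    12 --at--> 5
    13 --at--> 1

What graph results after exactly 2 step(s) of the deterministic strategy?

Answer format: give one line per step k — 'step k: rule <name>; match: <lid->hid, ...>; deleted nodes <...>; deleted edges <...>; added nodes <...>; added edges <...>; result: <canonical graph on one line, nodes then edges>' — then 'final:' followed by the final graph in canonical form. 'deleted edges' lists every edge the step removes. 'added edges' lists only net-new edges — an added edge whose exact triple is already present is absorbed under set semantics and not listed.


step 1: rule r2; match: 0->7, 1->5, 2->2, 3->4, 4->11; deleted nodes 11; deleted edges (11,5,at); added nodes 14, 15; added edges (14,2,at); (15,4,at); result: nodes: 0:pl, 1:pl, 2:pl, 4:pl, 5:pl, 6:x1, 7:x2, 8:x3, 9:m, 12:m, 13:m, 14:m, 15:m edges: (1,8,pre); (2,6,pre); (5,6,pre); (5,7,pre); (7,2,post); (7,4,post); (8,0,post); (8,5,post); (9,1,at); (12,5,at); (13,1,at); (14,2,at); (15,4,at)
step 2: rule r1; match: 0->6, 1->2, 2->5, 3->14, 4->12; deleted nodes 12, 14; deleted edges (12,5,at); (14,2,at); added nodes (none); added edges (none); result: nodes: 0:pl, 1:pl, 2:pl, 4:pl, 5:pl, 6:x1, 7:x2, 8:x3, 9:m, 13:m, 15:m edges: (1,8,pre); (2,6,pre); (5,6,pre); (5,7,pre); (7,2,post); (7,4,post); (8,0,post); (8,5,post); (9,1,at); (13,1,at); (15,4,at)
final:
nodes: 0:pl, 1:pl, 2:pl, 4:pl, 5:pl, 6:x1, 7:x2, 8:x3, 9:m, 13:m, 15:m
edges: (1,8,pre); (2,6,pre); (5,6,pre); (5,7,pre); (7,2,post); (7,4,post); (8,0,post); (8,5,post); (9,1,at); (13,1,at); (15,4,at)


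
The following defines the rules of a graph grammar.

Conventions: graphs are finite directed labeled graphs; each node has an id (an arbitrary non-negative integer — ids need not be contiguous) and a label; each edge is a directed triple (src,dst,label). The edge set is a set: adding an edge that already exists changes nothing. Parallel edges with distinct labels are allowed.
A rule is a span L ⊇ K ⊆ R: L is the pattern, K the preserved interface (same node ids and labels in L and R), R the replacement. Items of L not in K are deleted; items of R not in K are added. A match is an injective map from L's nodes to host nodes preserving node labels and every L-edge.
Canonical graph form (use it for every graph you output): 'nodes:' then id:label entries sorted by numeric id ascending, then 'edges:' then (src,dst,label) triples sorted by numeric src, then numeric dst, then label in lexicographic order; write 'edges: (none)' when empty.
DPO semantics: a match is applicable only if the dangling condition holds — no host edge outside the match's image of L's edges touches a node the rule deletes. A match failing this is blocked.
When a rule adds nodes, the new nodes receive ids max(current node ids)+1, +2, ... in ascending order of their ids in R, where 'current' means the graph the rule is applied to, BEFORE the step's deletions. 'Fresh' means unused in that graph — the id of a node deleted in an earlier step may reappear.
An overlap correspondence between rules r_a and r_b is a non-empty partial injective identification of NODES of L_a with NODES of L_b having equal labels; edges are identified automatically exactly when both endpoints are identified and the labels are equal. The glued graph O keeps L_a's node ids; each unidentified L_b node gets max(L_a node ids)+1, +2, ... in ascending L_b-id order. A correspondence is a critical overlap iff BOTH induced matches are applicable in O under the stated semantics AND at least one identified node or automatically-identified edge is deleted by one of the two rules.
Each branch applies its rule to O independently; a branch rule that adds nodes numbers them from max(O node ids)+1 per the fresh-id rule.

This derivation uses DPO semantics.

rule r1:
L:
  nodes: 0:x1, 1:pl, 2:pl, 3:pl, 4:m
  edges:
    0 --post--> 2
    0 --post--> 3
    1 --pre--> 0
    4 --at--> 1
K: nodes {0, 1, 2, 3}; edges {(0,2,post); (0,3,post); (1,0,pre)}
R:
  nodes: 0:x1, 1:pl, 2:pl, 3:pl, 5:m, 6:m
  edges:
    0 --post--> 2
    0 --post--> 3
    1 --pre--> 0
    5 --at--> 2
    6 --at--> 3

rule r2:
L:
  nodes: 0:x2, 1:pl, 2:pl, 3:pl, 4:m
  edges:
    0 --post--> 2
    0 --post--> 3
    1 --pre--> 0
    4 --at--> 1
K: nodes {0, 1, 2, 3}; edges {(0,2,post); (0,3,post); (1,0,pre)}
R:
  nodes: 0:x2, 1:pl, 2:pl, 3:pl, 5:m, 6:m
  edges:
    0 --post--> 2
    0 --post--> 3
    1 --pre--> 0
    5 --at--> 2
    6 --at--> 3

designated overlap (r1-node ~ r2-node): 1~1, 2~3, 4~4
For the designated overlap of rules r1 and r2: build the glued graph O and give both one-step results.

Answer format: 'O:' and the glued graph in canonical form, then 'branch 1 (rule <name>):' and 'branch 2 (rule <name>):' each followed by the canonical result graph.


O:
nodes: 0:x1, 1:pl, 2:pl, 3:pl, 4:m, 5:x2, 6:pl
edges: (0,2,post); (0,3,post); (1,0,pre); (1,5,pre); (4,1,at); (5,2,post); (5,6,post)
branch 1 (rule r1):
nodes: 0:x1, 1:pl, 2:pl, 3:pl, 5:x2, 6:pl, 7:m, 8:m
edges: (0,2,post); (0,3,post); (1,0,pre); (1,5,pre); (5,2,post); (5,6,post); (7,2,at); (8,3,at)
branch 2 (rule r2):
nodes: 0:x1, 1:pl, 2:pl, 3:pl, 5:x2, 6:pl, 7:m, 8:m
edges: (0,2,post); (0,3,post); (1,0,pre); (1,5,pre); (5,2,post); (5,6,post); (7,6,at); (8,2,at)


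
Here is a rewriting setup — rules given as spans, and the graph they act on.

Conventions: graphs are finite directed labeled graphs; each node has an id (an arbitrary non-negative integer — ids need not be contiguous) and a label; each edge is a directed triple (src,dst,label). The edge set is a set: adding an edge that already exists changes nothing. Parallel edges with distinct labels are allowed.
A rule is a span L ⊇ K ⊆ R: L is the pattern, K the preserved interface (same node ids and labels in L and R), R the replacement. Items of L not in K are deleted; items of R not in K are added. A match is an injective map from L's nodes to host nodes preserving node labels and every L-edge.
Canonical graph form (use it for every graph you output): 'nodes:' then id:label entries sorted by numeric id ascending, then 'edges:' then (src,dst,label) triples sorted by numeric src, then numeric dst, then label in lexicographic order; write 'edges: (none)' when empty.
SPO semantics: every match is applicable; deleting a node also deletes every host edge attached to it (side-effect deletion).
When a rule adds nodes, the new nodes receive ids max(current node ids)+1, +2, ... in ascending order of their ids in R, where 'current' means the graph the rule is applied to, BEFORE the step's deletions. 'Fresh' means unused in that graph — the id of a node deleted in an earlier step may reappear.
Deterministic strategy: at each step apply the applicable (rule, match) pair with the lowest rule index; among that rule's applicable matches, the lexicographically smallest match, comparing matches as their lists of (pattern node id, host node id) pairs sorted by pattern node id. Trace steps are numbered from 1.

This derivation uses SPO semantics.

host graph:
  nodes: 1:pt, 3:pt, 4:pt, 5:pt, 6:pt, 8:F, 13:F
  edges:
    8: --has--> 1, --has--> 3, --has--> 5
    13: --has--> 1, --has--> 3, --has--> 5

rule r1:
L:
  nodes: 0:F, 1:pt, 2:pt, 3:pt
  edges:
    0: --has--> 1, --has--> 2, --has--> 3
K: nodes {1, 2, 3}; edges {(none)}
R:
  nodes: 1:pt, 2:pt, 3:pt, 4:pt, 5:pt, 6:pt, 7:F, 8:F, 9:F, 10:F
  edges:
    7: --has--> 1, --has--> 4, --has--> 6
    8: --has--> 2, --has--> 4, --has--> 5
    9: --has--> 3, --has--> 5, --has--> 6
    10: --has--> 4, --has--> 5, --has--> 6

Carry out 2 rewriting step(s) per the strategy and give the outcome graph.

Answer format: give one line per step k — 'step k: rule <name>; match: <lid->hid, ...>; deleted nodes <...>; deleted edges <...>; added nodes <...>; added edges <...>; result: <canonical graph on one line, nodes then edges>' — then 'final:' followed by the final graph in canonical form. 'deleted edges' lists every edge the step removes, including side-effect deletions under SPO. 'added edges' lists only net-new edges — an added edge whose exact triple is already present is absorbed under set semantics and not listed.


step 1: rule r1; match: 0->8, 1->1, 2->3, 3->5; deleted nodes 8; deleted edges (8,1,has); (8,3,has); (8,5,has); added nodes 14, 15, 16, 17, 18, 19, 20; added edges (17,1,has); (17,14,has); (17,16,has); (18,3,has); (18,14,has); (18,15,has); (19,5,has); (19,15,has); (19,16,has); (20,14,has); (20,15,has); (20,16,has); result: nodes: 1:pt, 3:pt, 4:pt, 5:pt, 6:pt, 13:F, 14:pt, 15:pt, 16:pt, 17:F, 18:F, 19:F, 20:F edges: (13,1,has); (13,3,has); (13,5,has); (17,1,has); (17,14,has); (17,16,has); (18,3,has); (18,14,has); (18,15,has); (19,5,has); (19,15,has); (19,16,has); (20,14,has); (20,15,has); (20,16,has)
step 2: rule r1; match: 0->13, 1->1, 2->3, 3->5; deleted nodes 13; deleted edges (13,1,has); (13,3,has); (13,5,has); added nodes 21, 22, 23, 24, 25, 26, 27; added edges (24,1,has); (24,21,has); (24,23,has); (25,3,has); (25,21,has); (25,22,has); (26,5,has); (26,22,has); (26,23,has); (27,21,has); (27,22,has); (27,23,has); result: nodes: 1:pt, 3:pt, 4:pt, 5:pt, 6:pt, 14:pt, 15:pt, 16:pt, 17:F, 18:F, 19:F, 20:F, 21:pt, 22:pt, 23:pt, 24:F, 25:F, 26:F, 27:F edges: (17,1,has); (17,14,has); (17,16,has); (18,3,has); (18,14,has); (18,15,has); (19,5,has); (19,15,has); (19,16,has); (20,14,has); (20,15,has); (20,16,has); (24,1,has); (24,21,has); (24,23,has); (25,3,has); (25,21,has); (25,22,has); (26,5,has); (26,22,has); (26,23,has); (27,21,has); (27,22,has); (27,23,has)
final:
nodes: 1:pt, 3:pt, 4:pt, 5:pt, 6:pt, 14:pt, 15:pt, 16:pt, 17:F, 18:F, 19:F, 20:F, 21:pt, 22:pt, 23:pt, 24:F, 25:F, 26:F, 27:F
edges: (17,1,has); (17,14,has); (17,16,has); (18,3,has); (18,14,has); (18,15,has); (19,5,has); (19,15,has); (19,16,has); (20,14,has); (20,15,has); (20,16,has); (24,1,has); (24,21,has); (24,23,has); (25,3,has); (25,21,has); (25,22,has); (26,5,has); (26,22,has); (26,23,has); (27,21,has); (27,22,has); (27,23,has)


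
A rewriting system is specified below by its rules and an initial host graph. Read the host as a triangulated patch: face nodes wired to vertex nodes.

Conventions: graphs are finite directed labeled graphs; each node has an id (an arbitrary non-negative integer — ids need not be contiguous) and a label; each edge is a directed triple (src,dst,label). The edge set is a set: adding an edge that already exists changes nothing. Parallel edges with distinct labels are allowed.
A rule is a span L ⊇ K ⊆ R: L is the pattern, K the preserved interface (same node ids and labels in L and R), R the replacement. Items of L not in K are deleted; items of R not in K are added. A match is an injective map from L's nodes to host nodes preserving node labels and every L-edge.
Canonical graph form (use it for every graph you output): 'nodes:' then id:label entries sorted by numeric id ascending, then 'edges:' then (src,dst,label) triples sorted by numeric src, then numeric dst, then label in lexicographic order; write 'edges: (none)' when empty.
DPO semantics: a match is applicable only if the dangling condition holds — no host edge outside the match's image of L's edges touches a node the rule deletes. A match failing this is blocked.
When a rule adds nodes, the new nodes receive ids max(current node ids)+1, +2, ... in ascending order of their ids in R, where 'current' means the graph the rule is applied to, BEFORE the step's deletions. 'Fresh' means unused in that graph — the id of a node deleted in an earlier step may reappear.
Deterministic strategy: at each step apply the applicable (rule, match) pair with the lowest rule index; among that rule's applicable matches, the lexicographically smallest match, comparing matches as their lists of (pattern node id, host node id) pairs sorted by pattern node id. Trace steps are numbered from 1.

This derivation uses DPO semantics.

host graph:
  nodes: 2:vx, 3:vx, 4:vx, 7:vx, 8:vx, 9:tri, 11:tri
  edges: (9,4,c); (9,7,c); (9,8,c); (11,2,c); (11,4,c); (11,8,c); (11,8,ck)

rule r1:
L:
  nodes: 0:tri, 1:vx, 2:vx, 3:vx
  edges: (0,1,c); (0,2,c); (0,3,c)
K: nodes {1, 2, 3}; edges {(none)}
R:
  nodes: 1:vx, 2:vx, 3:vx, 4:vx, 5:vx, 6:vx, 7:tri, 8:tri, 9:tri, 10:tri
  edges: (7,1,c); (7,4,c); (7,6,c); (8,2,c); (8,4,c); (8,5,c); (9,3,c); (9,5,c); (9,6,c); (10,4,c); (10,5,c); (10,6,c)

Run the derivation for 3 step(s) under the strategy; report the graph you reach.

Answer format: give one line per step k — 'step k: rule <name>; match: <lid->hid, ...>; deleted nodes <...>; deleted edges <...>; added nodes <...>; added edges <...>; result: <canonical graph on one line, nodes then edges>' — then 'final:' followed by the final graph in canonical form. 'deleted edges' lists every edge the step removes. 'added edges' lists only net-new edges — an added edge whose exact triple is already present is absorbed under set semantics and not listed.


step 1: rule r1; match: 0->9, 1->4, 2->7, 3->8; deleted nodes 9; deleted edges (9,4,c); (9,7,c); (9,8,c); added nodes 12, 13, 14, 15, 16, 17, 18; added edges (15,4,c); (15,12,c); (15,14,c); (16,7,c); (16,12,c); (16,13,c); (17,8,c); (17,13,c); (17,14,c); (18,12,c); (18,13,c); (18,14,c); result: nodes: 2:vx, 3:vx, 4:vx, 7:vx, 8:vx, 11:tri, 12:vx, 13:vx, 14:vx, 15:tri, 16:tri, 17:tri, 18:tri edges: (11,2,c); (11,4,c); (11,8,c); (11,8,ck); (15,4,c); (15,12,c); (15,14,c); (16,7,c); (16,12,c); (16,13,c); (17,8,c); (17,13,c); (17,14,c); (18,12,c); (18,13,c); (18,14,c)
step 2: rule r1; match: 0->15, 1->4, 2->12, 3->14; deleted nodes 15; deleted edges (15,4,c); (15,12,c); (15,14,c); added nodes 19, 20, 21, 22, 23, 24, 25; added edges (22,4,c); (22,19,c); (22,21,c); (23,12,c); (23,19,c); (23,20,c); (24,14,c); (24,20,c); (24,21,c); (25,19,c); (25,20,c); (25,21,c); result: nodes: 2:vx, 3:vx, 4:vx, 7:vx, 8:vx, 11:tri, 12:vx, 13:vx, 14:vx, 16:tri, 17:tri, 18:tri, 19:vx, 20:vx, 21:vx, 22:tri, 23:tri, 24:tri, 25:tri edges: (11,2,c); (11,4,c); (11,8,c); (11,8,ck); (16,7,c); (16,12,c); (16,13,c); (17,8,c); (17,13,c); (17,14,c); (18,12,c); (18,13,c); (18,14,c); (22,4,c); (22,19,c); (22,21,c); (23,12,c); (23,19,c); (23,20,c); (24,14,c); (24,20,c); (24,21,c); (25,19,c); (25,20,c); (25,21,c)
step 3: rule r1; match: 0->16, 1->7, 2->12, 3->13; deleted nodes 16; deleted edges (16,7,c); (16,12,c); (16,13,c); added nodes 26, 27, 28, 29, 30, 31, 32; added edges (29,7,c); (29,26,c); (29,28,c); (30,12,c); (30,26,c); (30,27,c); (31,13,c); (31,27,c); (31,28,c); (32,26,c); (32,27,c); (32,28,c); result: nodes: 2:vx, 3:vx, 4:vx, 7:vx, 8:vx, 11:tri, 12:vx, 13:vx, 14:vx, 17:tri, 18:tri, 19:vx, 20:vx, 21:vx, 22:tri, 23:tri, 24:tri, 25:tri, 26:vx, 27:vx, 28:vx, 29:tri, 30:tri, 31:tri, 32:tri edges: (11,2,c); (11,4,c); (11,8,c); (11,8,ck); (17,8,c); (17,13,c); (17,14,c); (18,12,c); (18,13,c); (18,14,c); (22,4,c); (22,19,c); (22,21,c); (23,12,c); (23,19,c); (23,20,c); (24,14,c); (24,20,c); (24,21,c); (25,19,c); (25,20,c); (25,21,c); (29,7,c); (29,26,c); (29,28,c); (30,12,c); (30,26,c); (30,27,c); (31,13,c); (31,27,c); (31,28,c); (32,26,c); (32,27,c); (32,28,c)
final:
nodes: 2:vx, 3:vx, 4:vx, 7:vx, 8:vx, 11:tri, 12:vx, 13:vx, 14:vx, 17:tri, 18:tri, 19:vx, 20:vx, 21:vx, 22:tri, 23:tri, 24:tri, 25:tri, 26:vx, 27:vx, 28:vx, 29:tri, 30:tri, 31:tri, 32:tri
edges: (11,2,c); (11,4,c); (11,8,c); (11,8,ck); (17,8,c); (17,13,c); (17,14,c); (18,12,c); (18,13,c); (18,14,c); (22,4,c); (22,19,c); (22,21,c); (23,12,c); (23,19,c); (23,20,c); (24,14,c); (24,20,c); (24,21,c); (25,19,c); (25,20,c); (25,21,c); (29,7,c); (29,26,c); (29,28,c); (30,12,c); (30,26,c); (30,27,c); (31,13,c); (31,27,c); (31,28,c); (32,26,c); (32,27,c); (32,28,c)
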